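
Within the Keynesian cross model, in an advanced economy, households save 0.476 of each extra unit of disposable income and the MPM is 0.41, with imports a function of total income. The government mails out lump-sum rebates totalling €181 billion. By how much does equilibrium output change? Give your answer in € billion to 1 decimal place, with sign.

+€107.0 billion

MPC = 1 − MPS = 1 − 0.476 = 0.524.
A lump-sum tax change of −€181 billion shifts disposable income by +€181 billion; first-round consumption changes by −c × ΔT = −0.524 × (−€181 billion) = +€94.844 billion.
Expenditure multiplier = 1/(1 − c + m) = 1/(1 − 0.524 + 0.41) = 1/0.886 ≈ 1.129.
The tax multiplier is −c × k ≈ −0.591, so ΔY = k × (−c·ΔT) = (+€94.844 billion) / 0.886 ≈ +€107 billion.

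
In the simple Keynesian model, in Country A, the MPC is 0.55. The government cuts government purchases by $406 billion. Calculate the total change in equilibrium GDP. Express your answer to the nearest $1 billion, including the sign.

−$902 billion

Spending multiplier = 1/(1 − MPC) = 1/(1 − 0.55) = 1/0.45 ≈ 2.222.
ΔY = k × ΔG = (−$406 billion) / 0.45 ≈ −$902 billion.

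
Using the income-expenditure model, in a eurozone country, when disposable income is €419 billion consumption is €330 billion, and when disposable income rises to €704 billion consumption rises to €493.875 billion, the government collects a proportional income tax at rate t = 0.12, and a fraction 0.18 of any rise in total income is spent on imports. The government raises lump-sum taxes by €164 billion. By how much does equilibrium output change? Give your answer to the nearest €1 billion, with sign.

MPC = ΔC/ΔYd = (493.875 − 330)/(704 − 419) = 163.875/285 = 0.575.
A lump-sum tax change of +€164 billion shifts disposable income by −€164 billion; first-round consumption changes by −c × ΔT = −0.575 × (+€164 billion) = −€94.3 billion.
Expenditure multiplier = 1/(1 − c(1−t) + m) = 1/(1 − 0.575×0.88 + 0.18) = 1/0.674 ≈ 1.484.
The tax multiplier is −c × k ≈ −0.853, so ΔY = k × (−c·ΔT) = (−€94.3 billion) / 0.674 ≈ −€140 billion.

−€140 billion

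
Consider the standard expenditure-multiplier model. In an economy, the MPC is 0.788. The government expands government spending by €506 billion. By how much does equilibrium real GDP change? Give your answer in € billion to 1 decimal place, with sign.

Spending multiplier = 1/(1 − MPC) = 1/(1 − 0.788) = 1/0.212 ≈ 4.717.
ΔY = k × ΔG = (+€506 billion) / 0.212 ≈ +€2,386.8 billion.

+€2,386.8 billion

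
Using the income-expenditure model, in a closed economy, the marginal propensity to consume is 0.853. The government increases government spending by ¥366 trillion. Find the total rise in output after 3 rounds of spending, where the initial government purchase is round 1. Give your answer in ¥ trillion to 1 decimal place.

Round 1 adds ΔG = ¥366 trillion; each later round is MPC = 0.853 times the previous.
After 3 rounds: 366 + 312.198 + 266.304894 = ΔG·(1 − c^3)/(1 − c) = 366 × (1 − 0.620650477)/0.147 ≈ ¥944.5 trillion.

¥944.5 trillion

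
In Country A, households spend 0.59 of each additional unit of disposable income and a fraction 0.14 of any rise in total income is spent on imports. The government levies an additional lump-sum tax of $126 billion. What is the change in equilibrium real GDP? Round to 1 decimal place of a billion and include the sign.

A lump-sum tax change of +$126 billion shifts disposable income by −$126 billion; first-round consumption changes by −c × ΔT = −0.59 × (+$126 billion) = −$74.34 billion.
Expenditure multiplier = 1/(1 − c + m) = 1/(1 − 0.59 + 0.14) = 1/0.55 ≈ 1.818.
The tax multiplier is −c × k ≈ −1.073, so ΔY = k × (−c·ΔT) = (−$74.34 billion) / 0.55 ≈ −$135.2 billion.

−$135.2 billion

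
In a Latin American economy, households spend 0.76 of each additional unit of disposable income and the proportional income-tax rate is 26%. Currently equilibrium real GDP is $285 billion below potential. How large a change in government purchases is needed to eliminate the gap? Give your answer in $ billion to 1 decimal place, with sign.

Spending multiplier = 1/(1 − c(1−t)) = 1/(1 − 0.76×0.74) = 1/0.4376 ≈ 2.285.
Need ΔY = +$285 billion, so ΔG = ΔY/k = (+$285 billion) × 0.4376 ≈ +$124.7 billion.
The government should increase government purchases by $124.7 billion.

+$124.7 billion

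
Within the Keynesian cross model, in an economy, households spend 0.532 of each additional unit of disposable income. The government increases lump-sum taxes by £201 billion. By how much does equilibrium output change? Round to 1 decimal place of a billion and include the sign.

A lump-sum tax change of +£201 billion shifts disposable income by −£201 billion; first-round consumption changes by −c × ΔT = −0.532 × (+£201 billion) = −£106.932 billion.
Expenditure multiplier = 1/(1 − MPC) = 1/(1 − 0.532) = 1/0.468 ≈ 2.137.
The tax multiplier is −c × k ≈ −1.137, so ΔY = k × (−c·ΔT) = (−£106.932 billion) / 0.468 ≈ −£228.5 billion.

−£228.5 billion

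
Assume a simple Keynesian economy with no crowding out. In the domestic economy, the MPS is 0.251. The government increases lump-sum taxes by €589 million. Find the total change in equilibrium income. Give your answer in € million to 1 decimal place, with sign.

MPC = 1 − MPS = 1 − 0.251 = 0.749.
A lump-sum tax change of +€589 million shifts disposable income by −€589 million; first-round consumption changes by −c × ΔT = −0.749 × (+€589 million) = −€441.161 million.
Expenditure multiplier = 1/(1 − MPC) = 1/(1 − 0.749) = 1/0.251 ≈ 3.984.
The tax multiplier is −c × k ≈ −2.984, so ΔY = k × (−c·ΔT) = (−€441.161 million) / 0.251 ≈ −€1,757.6 million.

−€1,757.6 million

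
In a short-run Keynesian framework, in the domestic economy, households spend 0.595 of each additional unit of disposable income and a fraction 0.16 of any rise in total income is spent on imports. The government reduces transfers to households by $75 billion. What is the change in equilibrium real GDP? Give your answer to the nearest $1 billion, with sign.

The transfer change shifts disposable income by −$75 billion, so first-round consumption changes by c·ΔTR = 0.595 × (−$75 billion) = −$44.625 billion.
Expenditure multiplier = 1/(1 − c + m) = 1/(1 − 0.595 + 0.16) = 1/0.565 ≈ 1.77.
The transfer multiplier is c × k ≈ 1.053, so ΔY = k × (c·ΔTR) = (−$44.625 billion) / 0.565 ≈ −$79 billion.

−$79 billion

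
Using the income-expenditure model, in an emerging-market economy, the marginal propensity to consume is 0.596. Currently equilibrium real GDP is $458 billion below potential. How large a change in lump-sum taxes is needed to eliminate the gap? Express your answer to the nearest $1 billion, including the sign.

−$310 billion

Spending multiplier = 1/(1 − MPC) = 1/(1 − 0.596) = 1/0.404 ≈ 2.475.
Tax multiplier = −c·k = −0.596/0.404 ≈ −1.475. Need ΔY = +$458 billion, so ΔT = ΔY/(−c·k) = −(+$458 billion) × 0.404 / 0.596 ≈ −$310 billion.
The government should cut lump-sum taxes by $310 billion.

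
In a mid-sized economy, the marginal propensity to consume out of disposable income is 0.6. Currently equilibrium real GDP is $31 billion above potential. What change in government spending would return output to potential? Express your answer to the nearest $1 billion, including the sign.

−$12 billion

Spending multiplier = 1/(1 − MPC) = 1/(1 − 0.6) = 1/0.4 = 2.5.
Need ΔY = −$31 billion, so ΔG = ΔY/k = (−$31 billion) × 0.4 ≈ −$12 billion.
The government should cut government spending by $12 billion.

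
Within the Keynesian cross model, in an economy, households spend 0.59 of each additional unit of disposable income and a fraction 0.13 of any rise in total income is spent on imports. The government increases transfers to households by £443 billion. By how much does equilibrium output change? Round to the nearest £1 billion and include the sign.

The transfer change shifts disposable income by +£443 billion, so first-round consumption changes by c·ΔTR = 0.59 × (+£443 billion) = +£261.37 billion.
Expenditure multiplier = 1/(1 − c + m) = 1/(1 − 0.59 + 0.13) = 1/0.54 ≈ 1.852.
The transfer multiplier is c × k ≈ 1.093, so ΔY = k × (c·ΔTR) = (+£261.37 billion) / 0.54 ≈ +£484 billion.

+£484 billion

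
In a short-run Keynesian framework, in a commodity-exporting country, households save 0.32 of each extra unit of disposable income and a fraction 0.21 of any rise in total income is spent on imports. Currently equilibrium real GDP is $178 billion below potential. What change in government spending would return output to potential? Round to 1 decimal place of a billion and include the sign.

+$94.3 billion

MPC = 1 − MPS = 1 − 0.32 = 0.68.
Spending multiplier = 1/(1 − c + m) = 1/(1 − 0.68 + 0.21) = 1/0.53 ≈ 1.887.
Need ΔY = +$178 billion, so ΔG = ΔY/k = (+$178 billion) × 0.53 ≈ +$94.3 billion.
The government should increase government spending by $94.3 billion.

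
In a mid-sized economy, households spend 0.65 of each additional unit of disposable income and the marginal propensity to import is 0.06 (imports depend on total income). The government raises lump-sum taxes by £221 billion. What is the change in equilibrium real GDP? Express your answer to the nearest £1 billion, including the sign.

−£350 billion

A lump-sum tax change of +£221 billion shifts disposable income by −£221 billion; first-round consumption changes by −c × ΔT = −0.65 × (+£221 billion) = −£143.65 billion.
Expenditure multiplier = 1/(1 − c + m) = 1/(1 − 0.65 + 0.06) = 1/0.41 ≈ 2.439.
The tax multiplier is −c × k ≈ −1.585, so ΔY = k × (−c·ΔT) = (−£143.65 billion) / 0.41 ≈ −£350 billion.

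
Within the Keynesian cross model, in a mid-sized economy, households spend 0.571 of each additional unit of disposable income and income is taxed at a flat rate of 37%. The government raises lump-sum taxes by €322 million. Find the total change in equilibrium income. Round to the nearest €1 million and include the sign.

A lump-sum tax change of +€322 million shifts disposable income by −€322 million; first-round consumption changes by −c × ΔT = −0.571 × (+€322 million) = −€183.862 million.
Expenditure multiplier = 1/(1 − c(1−t)) = 1/(1 − 0.571×0.63) = 1/0.64027 ≈ 1.562.
The tax multiplier is −c × k ≈ −0.892, so ΔY = k × (−c·ΔT) = (−€183.862 million) / 0.64027 ≈ −€287 million.

−€287 million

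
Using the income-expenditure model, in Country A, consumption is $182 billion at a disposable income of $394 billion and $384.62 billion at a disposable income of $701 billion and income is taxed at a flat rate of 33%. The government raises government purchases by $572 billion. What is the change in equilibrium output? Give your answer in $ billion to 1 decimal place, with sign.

+$1,025.5 billion

MPC = ΔC/ΔYd = (384.62 − 182)/(701 − 394) = 202.62/307 = 0.66.
Government-spending multiplier = 1/(1 − c(1−t)) = 1/(1 − 0.66×0.67) = 1/0.5578 ≈ 1.793.
ΔY = k × ΔG = (+$572 billion) / 0.5578 ≈ +$1,025.5 billion.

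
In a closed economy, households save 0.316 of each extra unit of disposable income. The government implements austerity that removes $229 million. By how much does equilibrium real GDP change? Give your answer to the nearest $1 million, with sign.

−$725 million

MPC = 1 − MPS = 1 − 0.316 = 0.684.
Spending multiplier = 1/(1 − MPC) = 1/(1 − 0.684) = 1/0.316 ≈ 3.165.
ΔY = k × ΔG = (−$229 million) / 0.316 ≈ −$725 million.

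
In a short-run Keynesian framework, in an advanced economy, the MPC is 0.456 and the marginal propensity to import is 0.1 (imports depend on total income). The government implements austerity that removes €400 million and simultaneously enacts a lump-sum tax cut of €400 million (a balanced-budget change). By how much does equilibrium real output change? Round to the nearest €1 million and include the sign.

Expenditure multiplier = 1/(1 − c + m) = 1/(1 − 0.456 + 0.1) = 1/0.644 ≈ 1.553.
ΔG contributes k·ΔG = (−€400 million) / 0.644 ≈ −€621.1 million.
ΔT of −€400 million changes first-round spending by −c·ΔT = +€182.4 million, contributing k·(−c·ΔT) = (+€182.4 million) / 0.644 ≈ +€283.2 million.
Net ΔY = k(ΔG − c·ΔT) = (−€217.6 million) / 0.644 ≈ −€338 million.

−€338 million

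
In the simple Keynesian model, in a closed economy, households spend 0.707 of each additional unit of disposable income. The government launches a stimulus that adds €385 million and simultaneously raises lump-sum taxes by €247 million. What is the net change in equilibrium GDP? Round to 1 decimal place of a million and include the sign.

Expenditure multiplier = 1/(1 − MPC) = 1/(1 − 0.707) = 1/0.293 ≈ 3.413.
ΔG contributes k·ΔG = (+€385 million) / 0.293 ≈ +€1,314 million.
ΔT of +€247 million changes first-round spending by −c·ΔT = −€174.629 million, contributing k·(−c·ΔT) = (−€174.629 million) / 0.293 ≈ −€596 million.
Net ΔY = k(ΔG − c·ΔT) = (+€210.371 million) / 0.293 ≈ +€718 million.

+€718.0 million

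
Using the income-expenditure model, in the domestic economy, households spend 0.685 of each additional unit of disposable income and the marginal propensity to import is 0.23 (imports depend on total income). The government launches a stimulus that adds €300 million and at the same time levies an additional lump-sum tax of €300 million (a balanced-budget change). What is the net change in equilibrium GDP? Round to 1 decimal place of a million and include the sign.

+€173.4 million

Expenditure multiplier = 1/(1 − c + m) = 1/(1 − 0.685 + 0.23) = 1/0.545 ≈ 1.835.
ΔG contributes k·ΔG = (+€300 million) / 0.545 ≈ +€550.5 million.
ΔT of +€300 million changes first-round spending by −c·ΔT = −€205.5 million, contributing k·(−c·ΔT) = (−€205.5 million) / 0.545 ≈ −€377.1 million.
Net ΔY = k(ΔG − c·ΔT) = (+€94.5 million) / 0.545 ≈ +€173.4 million.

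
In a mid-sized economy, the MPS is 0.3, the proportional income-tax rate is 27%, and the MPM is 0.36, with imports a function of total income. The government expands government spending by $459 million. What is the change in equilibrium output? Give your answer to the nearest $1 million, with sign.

MPC = 1 − MPS = 1 − 0.3 = 0.7.
Expenditure multiplier = 1/(1 − c(1−t) + m) = 1/(1 − 0.7×0.73 + 0.36) = 1/0.849 ≈ 1.178.
ΔY = k × ΔG = (+$459 million) / 0.849 ≈ +$541 million.

+$541 million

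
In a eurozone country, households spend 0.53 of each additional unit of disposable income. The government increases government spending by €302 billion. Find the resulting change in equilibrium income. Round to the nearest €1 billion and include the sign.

Government-spending multiplier = 1/(1 − MPC) = 1/(1 − 0.53) = 1/0.47 ≈ 2.128.
ΔY = k × ΔG = (+€302 billion) / 0.47 ≈ +€643 billion.

+€643 billion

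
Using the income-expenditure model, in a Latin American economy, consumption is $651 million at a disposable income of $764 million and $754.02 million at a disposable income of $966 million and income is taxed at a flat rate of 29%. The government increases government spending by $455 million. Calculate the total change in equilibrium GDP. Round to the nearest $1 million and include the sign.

+$713 million

MPC = ΔC/ΔYd = (754.02 − 651)/(966 − 764) = 103.02/202 = 0.51.
Government-spending multiplier = 1/(1 − c(1−t)) = 1/(1 − 0.51×0.71) = 1/0.6379 ≈ 1.568.
ΔY = k × ΔG = (+$455 million) / 0.6379 ≈ +$713 million.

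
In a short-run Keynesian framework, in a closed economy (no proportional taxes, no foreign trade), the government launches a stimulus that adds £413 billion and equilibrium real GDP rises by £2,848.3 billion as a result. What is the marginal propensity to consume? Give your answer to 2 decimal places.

0.86

Implied spending multiplier k = ΔY/ΔG = 2,848.3/413 ≈ 6.8966.
Since k = 1/(1 − MPC), MPC = 1 − 1/k = 1 − ΔG/ΔY = 1 − 413/2,848.3 ≈ 0.86.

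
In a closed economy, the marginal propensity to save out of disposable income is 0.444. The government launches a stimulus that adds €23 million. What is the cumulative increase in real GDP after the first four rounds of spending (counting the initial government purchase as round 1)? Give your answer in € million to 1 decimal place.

MPC = 1 − MPS = 1 − 0.444 = 0.556.
Round 1 adds ΔG = €23 million; each later round is MPC = 0.556 times the previous.
After 4 rounds: 23 + 12.788 + 7.110128 + 3.953231168 = ΔG·(1 − c^4)/(1 − c) = 23 × (1 − 0.095565066496)/0.444 ≈ €46.9 million.

€46.9 million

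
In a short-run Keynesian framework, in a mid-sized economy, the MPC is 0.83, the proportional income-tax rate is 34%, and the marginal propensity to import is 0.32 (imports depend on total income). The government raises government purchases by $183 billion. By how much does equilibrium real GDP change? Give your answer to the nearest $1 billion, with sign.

+$237 billion

Expenditure multiplier = 1/(1 − c(1−t) + m) = 1/(1 − 0.83×0.66 + 0.32) = 1/0.7722 ≈ 1.295.
ΔY = k × ΔG = (+$183 billion) / 0.7722 ≈ +$237 billion.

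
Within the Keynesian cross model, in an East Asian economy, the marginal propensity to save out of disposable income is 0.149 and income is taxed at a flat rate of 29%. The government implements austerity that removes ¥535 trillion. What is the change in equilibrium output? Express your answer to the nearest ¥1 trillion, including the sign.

−¥1,352 trillion

MPC = 1 − MPS = 1 − 0.149 = 0.851.
Government-spending multiplier = 1/(1 − c(1−t)) = 1/(1 − 0.851×0.71) = 1/0.39579 ≈ 2.527.
ΔY = k × ΔG = (−¥535 trillion) / 0.39579 ≈ −¥1,352 trillion.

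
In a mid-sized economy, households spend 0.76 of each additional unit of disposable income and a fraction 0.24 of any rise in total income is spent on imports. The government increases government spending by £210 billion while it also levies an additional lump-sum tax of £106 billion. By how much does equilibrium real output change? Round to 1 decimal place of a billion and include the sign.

+£269.7 billion

Expenditure multiplier = 1/(1 − c + m) = 1/(1 − 0.76 + 0.24) = 1/0.48 ≈ 2.083.
ΔG contributes k·ΔG = (+£210 billion) / 0.48 = +£437.5 billion.
ΔT of +£106 billion changes first-round spending by −c·ΔT = −£80.56 billion, contributing k·(−c·ΔT) = (−£80.56 billion) / 0.48 ≈ −£167.8 billion.
Net ΔY = k(ΔG − c·ΔT) = (+£129.44 billion) / 0.48 ≈ +£269.7 billion.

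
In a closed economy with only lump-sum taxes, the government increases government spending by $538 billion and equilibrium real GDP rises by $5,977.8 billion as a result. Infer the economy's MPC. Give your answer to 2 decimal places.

0.91

Implied spending multiplier k = ΔY/ΔG = 5,977.8/538 ≈ 11.1112.
Since k = 1/(1 − MPC), MPC = 1 − 1/k = 1 − ΔG/ΔY = 1 − 538/5,977.8 ≈ 0.91.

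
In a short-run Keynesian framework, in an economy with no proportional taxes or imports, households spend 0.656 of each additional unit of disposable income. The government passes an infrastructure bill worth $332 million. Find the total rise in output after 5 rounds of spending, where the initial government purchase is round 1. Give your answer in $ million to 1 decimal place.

$847.9 million

Round 1 adds ΔG = $332 million; each later round is MPC = 0.656 times the previous.
After 5 rounds: 332 + 217.792 + 142.871552 + 93.723738112 + 61.482772201472 = ΔG·(1 − c^5)/(1 − c) = 332 × (1 − 0.121484031819776)/0.344 ≈ $847.9 million.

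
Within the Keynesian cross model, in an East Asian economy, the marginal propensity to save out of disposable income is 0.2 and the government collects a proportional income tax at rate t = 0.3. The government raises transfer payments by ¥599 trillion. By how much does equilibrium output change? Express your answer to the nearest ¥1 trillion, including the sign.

MPC = 1 − MPS = 1 − 0.2 = 0.8.
The transfer change shifts disposable income by +¥599 trillion, so first-round consumption changes by c·ΔTR = 0.8 × (+¥599 trillion) = +¥479.2 trillion.
Expenditure multiplier = 1/(1 − c(1−t)) = 1/(1 − 0.8×0.7) = 1/0.44 ≈ 2.273.
The transfer multiplier is c × k ≈ 1.818, so ΔY = k × (c·ΔTR) = (+¥479.2 trillion) / 0.44 ≈ +¥1,089 trillion.

+¥1,089 trillion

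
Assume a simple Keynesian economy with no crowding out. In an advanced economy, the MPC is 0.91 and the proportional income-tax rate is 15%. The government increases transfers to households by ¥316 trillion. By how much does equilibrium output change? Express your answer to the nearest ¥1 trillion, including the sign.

The transfer change shifts disposable income by +¥316 trillion, so first-round consumption changes by c·ΔTR = 0.91 × (+¥316 trillion) = +¥287.56 trillion.
Expenditure multiplier = 1/(1 − c(1−t)) = 1/(1 − 0.91×0.85) = 1/0.2265 ≈ 4.415.
The transfer multiplier is c × k ≈ 4.018, so ΔY = k × (c·ΔTR) = (+¥287.56 trillion) / 0.2265 ≈ +¥1,270 trillion.

+¥1,270 trillion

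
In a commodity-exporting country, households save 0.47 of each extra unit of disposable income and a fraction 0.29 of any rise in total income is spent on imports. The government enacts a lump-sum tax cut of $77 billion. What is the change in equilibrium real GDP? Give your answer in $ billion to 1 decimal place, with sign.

MPC = 1 − MPS = 1 − 0.47 = 0.53.
A lump-sum tax change of −$77 billion shifts disposable income by +$77 billion; first-round consumption changes by −c × ΔT = −0.53 × (−$77 billion) = +$40.81 billion.
Expenditure multiplier = 1/(1 − c + m) = 1/(1 − 0.53 + 0.29) = 1/0.76 ≈ 1.316.
The tax multiplier is −c × k ≈ −0.697, so ΔY = k × (−c·ΔT) = (+$40.81 billion) / 0.76 ≈ +$53.7 billion.

+$53.7 billion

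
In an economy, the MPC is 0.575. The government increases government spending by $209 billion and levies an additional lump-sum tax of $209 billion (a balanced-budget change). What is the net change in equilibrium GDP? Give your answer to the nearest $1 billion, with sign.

Expenditure multiplier = 1/(1 − MPC) = 1/(1 − 0.575) = 1/0.425 ≈ 2.353.
ΔG contributes k·ΔG = (+$209 billion) / 0.425 ≈ +$491.8 billion.
ΔT of +$209 billion changes first-round spending by −c·ΔT = −$120.175 billion, contributing k·(−c·ΔT) = (−$120.175 billion) / 0.425 ≈ −$282.8 billion.
With ΔG = ΔT and no other leakages, the balanced-budget multiplier is 1, so ΔY = ΔG = +$209 billion.

+$209 billion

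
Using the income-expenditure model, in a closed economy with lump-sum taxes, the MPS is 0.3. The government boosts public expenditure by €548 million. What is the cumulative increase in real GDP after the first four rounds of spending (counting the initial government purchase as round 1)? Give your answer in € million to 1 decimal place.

€1,388.1 million

MPC = 1 − MPS = 1 − 0.3 = 0.7.
Round 1 adds ΔG = €548 million; each later round is MPC = 0.7 times the previous.
After 4 rounds: 548 + 383.6 + 268.52 + 187.964 = ΔG·(1 − c^4)/(1 − c) = 548 × (1 − 0.2401)/0.3 ≈ €1,388.1 million.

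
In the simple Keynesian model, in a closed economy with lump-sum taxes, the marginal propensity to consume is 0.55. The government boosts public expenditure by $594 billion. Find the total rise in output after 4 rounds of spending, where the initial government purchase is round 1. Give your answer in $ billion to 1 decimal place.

$1,199.2 billion

Round 1 adds ΔG = $594 billion; each later round is MPC = 0.55 times the previous.
After 4 rounds: 594 + 326.7 + 179.685 + 98.82675 = ΔG·(1 − c^4)/(1 − c) = 594 × (1 − 0.09150625)/0.45 ≈ $1,199.2 billion.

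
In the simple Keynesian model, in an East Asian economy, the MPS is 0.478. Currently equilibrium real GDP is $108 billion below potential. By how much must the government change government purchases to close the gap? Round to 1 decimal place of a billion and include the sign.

+$51.6 billion

MPC = 1 − MPS = 1 − 0.478 = 0.522.
Spending multiplier = 1/(1 − MPC) = 1/(1 − 0.522) = 1/0.478 ≈ 2.092.
Need ΔY = +$108 billion, so ΔG = ΔY/k = (+$108 billion) × 0.478 ≈ +$51.6 billion.
The government should increase government purchases by $51.6 billion.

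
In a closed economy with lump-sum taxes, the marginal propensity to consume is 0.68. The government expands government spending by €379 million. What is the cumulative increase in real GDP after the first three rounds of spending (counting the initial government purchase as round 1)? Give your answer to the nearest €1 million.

€812 million

Round 1 adds ΔG = €379 million; each later round is MPC = 0.68 times the previous.
After 3 rounds: 379 + 257.72 + 175.2496 = ΔG·(1 − c^3)/(1 − c) = 379 × (1 − 0.314432)/0.32 ≈ €812 million.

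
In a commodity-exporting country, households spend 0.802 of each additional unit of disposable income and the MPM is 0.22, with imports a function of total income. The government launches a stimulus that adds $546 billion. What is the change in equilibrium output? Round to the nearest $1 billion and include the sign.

Spending multiplier = 1/(1 − c + m) = 1/(1 − 0.802 + 0.22) = 1/0.418 ≈ 2.392.
ΔY = k × ΔG = (+$546 billion) / 0.418 ≈ +$1,306 billion.

+$1,306 billion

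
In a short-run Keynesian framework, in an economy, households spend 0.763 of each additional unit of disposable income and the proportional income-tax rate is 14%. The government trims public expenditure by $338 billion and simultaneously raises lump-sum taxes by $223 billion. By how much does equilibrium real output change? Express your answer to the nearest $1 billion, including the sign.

Expenditure multiplier = 1/(1 − c(1−t)) = 1/(1 − 0.763×0.86) = 1/0.34382 ≈ 2.908.
ΔG contributes k·ΔG = (−$338 billion) / 0.34382 ≈ −$983.1 billion.
ΔT of +$223 billion changes first-round spending by −c·ΔT = −$170.149 billion, contributing k·(−c·ΔT) = (−$170.149 billion) / 0.34382 ≈ −$494.9 billion.
Net ΔY = k(ΔG − c·ΔT) = (−$508.149 billion) / 0.34382 ≈ −$1,478 billion.

−$1,478 billion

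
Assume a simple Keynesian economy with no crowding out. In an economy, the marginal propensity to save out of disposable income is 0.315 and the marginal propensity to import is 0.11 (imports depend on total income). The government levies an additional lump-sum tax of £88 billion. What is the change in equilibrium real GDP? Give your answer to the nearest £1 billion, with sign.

−£142 billion

MPC = 1 − MPS = 1 − 0.315 = 0.685.
A lump-sum tax change of +£88 billion shifts disposable income by −£88 billion; first-round consumption changes by −c × ΔT = −0.685 × (+£88 billion) = −£60.28 billion.
Expenditure multiplier = 1/(1 − c + m) = 1/(1 − 0.685 + 0.11) = 1/0.425 ≈ 2.353.
The tax multiplier is −c × k ≈ −1.612, so ΔY = k × (−c·ΔT) = (−£60.28 billion) / 0.425 ≈ −£142 billion.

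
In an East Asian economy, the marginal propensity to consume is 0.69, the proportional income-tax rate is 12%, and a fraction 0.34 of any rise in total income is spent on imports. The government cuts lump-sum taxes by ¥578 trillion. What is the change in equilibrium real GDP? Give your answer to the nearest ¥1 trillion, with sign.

A lump-sum tax change of −¥578 trillion shifts disposable income by +¥578 trillion; first-round consumption changes by −c × ΔT = −0.69 × (−¥578 trillion) = +¥398.82 trillion.
Expenditure multiplier = 1/(1 − c(1−t) + m) = 1/(1 − 0.69×0.88 + 0.34) = 1/0.7328 ≈ 1.365.
The tax multiplier is −c × k ≈ −0.942, so ΔY = k × (−c·ΔT) = (+¥398.82 trillion) / 0.7328 ≈ +¥544 trillion.

+¥544 trillion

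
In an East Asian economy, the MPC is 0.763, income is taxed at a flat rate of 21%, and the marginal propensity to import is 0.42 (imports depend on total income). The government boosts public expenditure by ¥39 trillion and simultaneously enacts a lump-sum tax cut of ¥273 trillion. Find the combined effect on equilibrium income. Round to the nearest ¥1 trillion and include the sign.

+¥303 trillion

Expenditure multiplier = 1/(1 − c(1−t) + m) = 1/(1 − 0.763×0.79 + 0.42) = 1/0.81723 ≈ 1.224.
ΔG contributes k·ΔG = (+¥39 trillion) / 0.81723 ≈ +¥47.7 trillion.
ΔT of −¥273 trillion changes first-round spending by −c·ΔT = +¥208.299 trillion, contributing k·(−c·ΔT) = (+¥208.299 trillion) / 0.81723 ≈ +¥254.9 trillion.
Net ΔY = k(ΔG − c·ΔT) = (+¥247.299 trillion) / 0.81723 ≈ +¥303 trillion.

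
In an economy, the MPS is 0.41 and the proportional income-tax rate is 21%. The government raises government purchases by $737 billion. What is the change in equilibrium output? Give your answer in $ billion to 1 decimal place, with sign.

MPC = 1 − MPS = 1 − 0.41 = 0.59.
Government-spending multiplier = 1/(1 − c(1−t)) = 1/(1 − 0.59×0.79) = 1/0.5339 ≈ 1.873.
ΔY = k × ΔG = (+$737 billion) / 0.5339 ≈ +$1,380.4 billion.

+$1,380.4 billion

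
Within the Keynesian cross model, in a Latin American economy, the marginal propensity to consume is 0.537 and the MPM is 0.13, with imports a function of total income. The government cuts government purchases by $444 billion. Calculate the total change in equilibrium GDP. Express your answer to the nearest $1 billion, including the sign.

Government-spending multiplier = 1/(1 − c + m) = 1/(1 − 0.537 + 0.13) = 1/0.593 ≈ 1.686.
ΔY = k × ΔG = (−$444 billion) / 0.593 ≈ −$749 billion.

−$749 billion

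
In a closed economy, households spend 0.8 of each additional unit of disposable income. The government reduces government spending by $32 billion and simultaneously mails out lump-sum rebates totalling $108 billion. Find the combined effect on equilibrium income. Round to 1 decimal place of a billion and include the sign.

+$272.0 billion

Expenditure multiplier = 1/(1 − MPC) = 1/(1 − 0.8) = 1/0.2 = 5.
ΔG contributes k·ΔG = (−$32 billion) / 0.2 = −$160 billion.
ΔT of −$108 billion changes first-round spending by −c·ΔT = +$86.4 billion, contributing k·(−c·ΔT) = (+$86.4 billion) / 0.2 = +$432 billion.
Net ΔY = k(ΔG − c·ΔT) = (+$54.4 billion) / 0.2 = +$272 billion.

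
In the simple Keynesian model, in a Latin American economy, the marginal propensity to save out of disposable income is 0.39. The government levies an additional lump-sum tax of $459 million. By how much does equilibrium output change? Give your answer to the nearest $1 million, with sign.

MPC = 1 − MPS = 1 − 0.39 = 0.61.
A lump-sum tax change of +$459 million shifts disposable income by −$459 million; first-round consumption changes by −c × ΔT = −0.61 × (+$459 million) = −$279.99 million.
Expenditure multiplier = 1/(1 − MPC) = 1/(1 − 0.61) = 1/0.39 ≈ 2.564.
The tax multiplier is −c × k ≈ −1.564, so ΔY = k × (−c·ΔT) = (−$279.99 million) / 0.39 ≈ −$718 million.

−$718 million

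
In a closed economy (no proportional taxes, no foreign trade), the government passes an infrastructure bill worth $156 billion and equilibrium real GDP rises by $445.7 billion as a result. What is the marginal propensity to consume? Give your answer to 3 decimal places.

Implied spending multiplier k = ΔY/ΔG = 445.7/156 ≈ 2.8571.
Since k = 1/(1 − MPC), MPC = 1 − 1/k = 1 − ΔG/ΔY = 1 − 156/445.7 ≈ 0.650.

0.650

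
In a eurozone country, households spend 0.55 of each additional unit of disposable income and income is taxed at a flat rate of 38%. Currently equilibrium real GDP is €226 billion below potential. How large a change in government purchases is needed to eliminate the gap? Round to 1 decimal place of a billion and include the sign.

+€148.9 billion

Spending multiplier = 1/(1 − c(1−t)) = 1/(1 − 0.55×0.62) = 1/0.659 ≈ 1.517.
Need ΔY = +€226 billion, so ΔG = ΔY/k = (+€226 billion) × 0.659 ≈ +€148.9 billion.
The government should increase government purchases by €148.9 billion.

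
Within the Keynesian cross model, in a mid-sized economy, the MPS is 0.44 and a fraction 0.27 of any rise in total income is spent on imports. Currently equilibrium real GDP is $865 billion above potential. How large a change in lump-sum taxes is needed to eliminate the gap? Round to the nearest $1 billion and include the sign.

+$1,097 billion

MPC = 1 − MPS = 1 − 0.44 = 0.56.
Spending multiplier = 1/(1 − c + m) = 1/(1 − 0.56 + 0.27) = 1/0.71 ≈ 1.408.
Tax multiplier = −c·k = −0.56/0.71 ≈ −0.789. Need ΔY = −$865 billion, so ΔT = ΔY/(−c·k) = −(−$865 billion) × 0.71 / 0.56 ≈ +$1,097 billion.
The government should raise lump-sum taxes by $1,097 billion.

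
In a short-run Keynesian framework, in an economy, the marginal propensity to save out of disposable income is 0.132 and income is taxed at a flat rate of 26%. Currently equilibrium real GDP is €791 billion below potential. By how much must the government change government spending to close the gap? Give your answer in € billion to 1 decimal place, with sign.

+€282.9 billion

MPC = 1 − MPS = 1 − 0.132 = 0.868.
Spending multiplier = 1/(1 − c(1−t)) = 1/(1 − 0.868×0.74) = 1/0.35768 ≈ 2.796.
Need ΔY = +€791 billion, so ΔG = ΔY/k = (+€791 billion) × 0.35768 ≈ +€282.9 billion.
The government should increase government spending by €282.9 billion.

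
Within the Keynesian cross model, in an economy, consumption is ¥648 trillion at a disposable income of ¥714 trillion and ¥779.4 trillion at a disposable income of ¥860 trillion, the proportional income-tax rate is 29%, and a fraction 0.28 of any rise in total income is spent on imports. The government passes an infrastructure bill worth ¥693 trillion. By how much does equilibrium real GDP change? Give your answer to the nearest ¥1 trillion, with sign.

+¥1,081 trillion

MPC = ΔC/ΔYd = (779.4 − 648)/(860 − 714) = 131.4/146 = 0.9.
Spending multiplier = 1/(1 − c(1−t) + m) = 1/(1 − 0.9×0.71 + 0.28) = 1/0.641 ≈ 1.56.
ΔY = k × ΔG = (+¥693 trillion) / 0.641 ≈ +¥1,081 trillion.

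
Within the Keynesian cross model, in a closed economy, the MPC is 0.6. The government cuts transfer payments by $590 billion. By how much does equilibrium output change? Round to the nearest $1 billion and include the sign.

−$885 billion

The transfer change shifts disposable income by −$590 billion, so first-round consumption changes by c·ΔTR = 0.6 × (−$590 billion) = −$354 billion.
Expenditure multiplier = 1/(1 − MPC) = 1/(1 − 0.6) = 1/0.4 = 2.5.
The transfer multiplier is c × k = 1.5, so ΔY = k × (c·ΔTR) = (−$354 billion) / 0.4 = −$885 billion.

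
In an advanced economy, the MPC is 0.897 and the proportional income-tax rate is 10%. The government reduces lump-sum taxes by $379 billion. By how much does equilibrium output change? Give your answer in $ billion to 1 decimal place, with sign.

A lump-sum tax change of −$379 billion shifts disposable income by +$379 billion; first-round consumption changes by −c × ΔT = −0.897 × (−$379 billion) = +$339.963 billion.
Expenditure multiplier = 1/(1 − c(1−t)) = 1/(1 − 0.897×0.9) = 1/0.1927 ≈ 5.189.
The tax multiplier is −c × k ≈ −4.655, so ΔY = k × (−c·ΔT) = (+$339.963 billion) / 0.1927 ≈ +$1,764.2 billion.

+$1,764.2 billion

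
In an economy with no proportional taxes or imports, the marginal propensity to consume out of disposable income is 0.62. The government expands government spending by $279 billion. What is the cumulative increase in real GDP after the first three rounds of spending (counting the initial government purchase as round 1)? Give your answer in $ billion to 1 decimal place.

Round 1 adds ΔG = $279 billion; each later round is MPC = 0.62 times the previous.
After 3 rounds: 279 + 172.98 + 107.2476 = ΔG·(1 − c^3)/(1 − c) = 279 × (1 − 0.238328)/0.38 ≈ $559.2 billion.

$559.2 billion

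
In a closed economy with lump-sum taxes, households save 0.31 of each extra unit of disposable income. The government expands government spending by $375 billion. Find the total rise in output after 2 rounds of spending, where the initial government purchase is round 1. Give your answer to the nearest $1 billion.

MPC = 1 − MPS = 1 − 0.31 = 0.69.
Round 1 adds ΔG = $375 billion; each later round is MPC = 0.69 times the previous.
After 2 rounds: 375 + 258.75 = ΔG·(1 − c^2)/(1 − c) = 375 × (1 − 0.4761)/0.31 ≈ $634 billion.

$634 billion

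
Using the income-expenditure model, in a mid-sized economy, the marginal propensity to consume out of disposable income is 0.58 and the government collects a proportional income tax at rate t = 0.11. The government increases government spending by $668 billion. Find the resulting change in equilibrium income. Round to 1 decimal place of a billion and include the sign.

Spending multiplier = 1/(1 − c(1−t)) = 1/(1 − 0.58×0.89) = 1/0.4838 ≈ 2.067.
ΔY = k × ΔG = (+$668 billion) / 0.4838 ≈ +$1,380.7 billion.

+$1,380.7 billion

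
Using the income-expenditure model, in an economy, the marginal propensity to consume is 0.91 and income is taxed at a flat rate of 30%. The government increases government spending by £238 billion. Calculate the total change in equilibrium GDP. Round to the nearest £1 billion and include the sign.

Government-spending multiplier = 1/(1 − c(1−t)) = 1/(1 − 0.91×0.7) = 1/0.363 ≈ 2.755.
ΔY = k × ΔG = (+£238 billion) / 0.363 ≈ +£656 billion.

+£656 billion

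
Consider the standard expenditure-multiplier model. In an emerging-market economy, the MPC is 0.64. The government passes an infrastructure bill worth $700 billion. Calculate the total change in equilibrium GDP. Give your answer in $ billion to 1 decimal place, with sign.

Expenditure multiplier = 1/(1 − MPC) = 1/(1 − 0.64) = 1/0.36 ≈ 2.778.
ΔY = k × ΔG = (+$700 billion) / 0.36 ≈ +$1,944.4 billion.

+$1,944.4 billion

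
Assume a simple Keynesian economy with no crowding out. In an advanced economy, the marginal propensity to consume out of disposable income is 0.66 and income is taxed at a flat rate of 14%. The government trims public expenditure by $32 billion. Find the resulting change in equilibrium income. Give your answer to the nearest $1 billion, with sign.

Expenditure multiplier = 1/(1 − c(1−t)) = 1/(1 − 0.66×0.86) = 1/0.4324 ≈ 2.313.
ΔY = k × ΔG = (−$32 billion) / 0.4324 ≈ −$74 billion.

−$74 billion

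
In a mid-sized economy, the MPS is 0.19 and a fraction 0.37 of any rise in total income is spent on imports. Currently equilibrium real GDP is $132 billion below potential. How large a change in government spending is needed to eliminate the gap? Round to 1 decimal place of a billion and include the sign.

MPC = 1 − MPS = 1 − 0.19 = 0.81.
Spending multiplier = 1/(1 − c + m) = 1/(1 − 0.81 + 0.37) = 1/0.56 ≈ 1.786.
Need ΔY = +$132 billion, so ΔG = ΔY/k = (+$132 billion) × 0.56 ≈ +$73.9 billion.
The government should increase government spending by $73.9 billion.

+$73.9 billion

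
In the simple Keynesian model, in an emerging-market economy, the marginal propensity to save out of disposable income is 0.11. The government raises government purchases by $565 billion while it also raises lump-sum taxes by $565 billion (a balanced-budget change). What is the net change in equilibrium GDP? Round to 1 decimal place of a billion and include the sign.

+$565.0 billion

MPC = 1 − MPS = 1 − 0.11 = 0.89.
Expenditure multiplier = 1/(1 − MPC) = 1/(1 − 0.89) = 1/0.11 ≈ 9.091.
ΔG contributes k·ΔG = (+$565 billion) / 0.11 ≈ +$5,136.4 billion.
ΔT of +$565 billion changes first-round spending by −c·ΔT = −$502.85 billion, contributing k·(−c·ΔT) = (−$502.85 billion) / 0.11 ≈ −$4,571.4 billion.
With ΔG = ΔT and no other leakages, the balanced-budget multiplier is 1, so ΔY = ΔG = +$565 billion.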